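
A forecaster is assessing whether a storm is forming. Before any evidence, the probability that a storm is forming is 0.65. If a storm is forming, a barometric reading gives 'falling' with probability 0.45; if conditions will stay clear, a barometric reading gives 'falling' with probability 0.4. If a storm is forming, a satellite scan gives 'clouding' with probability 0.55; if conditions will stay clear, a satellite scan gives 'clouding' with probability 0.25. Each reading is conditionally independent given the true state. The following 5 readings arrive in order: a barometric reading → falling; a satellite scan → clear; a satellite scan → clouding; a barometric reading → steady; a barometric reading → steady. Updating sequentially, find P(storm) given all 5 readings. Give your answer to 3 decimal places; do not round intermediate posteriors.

After a barometric reading='falling': P(storm) = 0.45·0.6500 / (0.45·0.6500 + 0.4·0.3500) ≈ 0.6763
After a satellite scan='clear': P(storm) = 0.45·0.6763 / (0.45·0.6763 + 0.75·0.3237) ≈ 0.5563
After a satellite scan='clouding': P(storm) = 0.55·0.5563 / (0.55·0.5563 + 0.25·0.4437) ≈ 0.7339
After a barometric reading='steady': P(storm) = 0.55·0.7339 / (0.55·0.7339 + 0.6·0.2661) ≈ 0.7166
After a barometric reading='steady': P(storm) = 0.55·0.7166 / (0.55·0.7166 + 0.6·0.2834) ≈ 0.6986

0.699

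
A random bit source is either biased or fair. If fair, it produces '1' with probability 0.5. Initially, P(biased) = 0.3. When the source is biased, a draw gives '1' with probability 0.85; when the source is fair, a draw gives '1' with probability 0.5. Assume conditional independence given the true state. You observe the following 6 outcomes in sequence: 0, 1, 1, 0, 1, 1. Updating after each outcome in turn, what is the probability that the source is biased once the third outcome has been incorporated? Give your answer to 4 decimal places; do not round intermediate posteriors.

After '0': P(biased) = 0.15·0.3000 / (0.15·0.3000 + 0.5·0.7000) ≈ 0.1139
After '1': P(biased) = 0.85·0.1139 / (0.85·0.1139 + 0.5·0.8861) ≈ 0.1794
After '1': P(biased) = 0.85·0.1794 / (0.85·0.1794 + 0.5·0.8206) ≈ 0.2709

0.2709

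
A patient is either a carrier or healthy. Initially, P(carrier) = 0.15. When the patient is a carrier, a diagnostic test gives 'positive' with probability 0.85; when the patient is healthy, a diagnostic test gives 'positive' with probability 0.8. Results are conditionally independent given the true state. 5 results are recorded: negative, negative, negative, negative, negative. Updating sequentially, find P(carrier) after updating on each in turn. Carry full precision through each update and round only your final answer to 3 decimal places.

0.040

Each posterior becomes the prior for the next update.
After 'negative': P(carrier) = 0.15·0.1500 / (0.15·0.1500 + 0.2·0.8500) ≈ 0.1169
After 'negative': P(carrier) = 0.15·0.1169 / (0.15·0.1169 + 0.2·0.8831) ≈ 0.0903
After 'negative': P(carrier) = 0.15·0.0903 / (0.15·0.0903 + 0.2·0.9097) ≈ 0.0693
After 'negative': P(carrier) = 0.15·0.0693 / (0.15·0.0693 + 0.2·0.9307) ≈ 0.0529
After 'negative': P(carrier) = 0.15·0.0529 / (0.15·0.0529 + 0.2·0.9471) ≈ 0.0402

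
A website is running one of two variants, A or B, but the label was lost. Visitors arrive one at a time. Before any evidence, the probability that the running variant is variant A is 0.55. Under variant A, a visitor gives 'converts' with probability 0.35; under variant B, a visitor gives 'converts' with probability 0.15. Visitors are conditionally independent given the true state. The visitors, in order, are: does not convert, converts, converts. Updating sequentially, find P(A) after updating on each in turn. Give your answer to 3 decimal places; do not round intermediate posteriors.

0.836

Each posterior becomes the prior for the next update.
After 'does not convert': P(A) = 0.65·0.5500 / (0.65·0.5500 + 0.85·0.4500) ≈ 0.4831
After 'converts': P(A) = 0.35·0.4831 / (0.35·0.4831 + 0.15·0.5169) ≈ 0.6856
After 'converts': P(A) = 0.35·0.6856 / (0.35·0.6856 + 0.15·0.3144) ≈ 0.8358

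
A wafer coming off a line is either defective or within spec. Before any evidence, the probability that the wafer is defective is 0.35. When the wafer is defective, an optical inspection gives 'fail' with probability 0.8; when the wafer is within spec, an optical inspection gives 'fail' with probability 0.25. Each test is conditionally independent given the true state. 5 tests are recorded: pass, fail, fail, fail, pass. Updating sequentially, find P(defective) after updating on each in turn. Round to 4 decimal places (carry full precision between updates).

0.5565

Apply Bayes' rule sequentially, carrying P(defective) forward.
After 'pass': P(defective) = 0.2·0.3500 / (0.2·0.3500 + 0.75·0.6500) ≈ 0.1256
After 'fail': P(defective) = 0.8·0.1256 / (0.8·0.1256 + 0.25·0.8744) ≈ 0.3148
After 'fail': P(defective) = 0.8·0.3148 / (0.8·0.3148 + 0.25·0.6852) ≈ 0.5952
After 'fail': P(defective) = 0.8·0.5952 / (0.8·0.5952 + 0.25·0.4048) ≈ 0.8247
After 'pass': P(defective) = 0.2·0.8247 / (0.2·0.8247 + 0.75·0.1753) ≈ 0.5565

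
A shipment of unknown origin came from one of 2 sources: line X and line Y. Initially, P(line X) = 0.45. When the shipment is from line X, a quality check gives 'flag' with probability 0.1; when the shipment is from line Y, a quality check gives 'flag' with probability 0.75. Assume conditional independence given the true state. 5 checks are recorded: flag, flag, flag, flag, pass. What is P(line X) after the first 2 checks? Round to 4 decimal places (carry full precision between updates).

0.0143

Apply Bayes' rule sequentially, carrying P(line X) forward.
After 'flag': P(line X) = 0.1·0.4500 / (0.1·0.4500 + 0.75·0.5500) ≈ 0.0984
After 'flag': P(line X) = 0.1·0.0984 / (0.1·0.0984 + 0.75·0.9016) ≈ 0.0143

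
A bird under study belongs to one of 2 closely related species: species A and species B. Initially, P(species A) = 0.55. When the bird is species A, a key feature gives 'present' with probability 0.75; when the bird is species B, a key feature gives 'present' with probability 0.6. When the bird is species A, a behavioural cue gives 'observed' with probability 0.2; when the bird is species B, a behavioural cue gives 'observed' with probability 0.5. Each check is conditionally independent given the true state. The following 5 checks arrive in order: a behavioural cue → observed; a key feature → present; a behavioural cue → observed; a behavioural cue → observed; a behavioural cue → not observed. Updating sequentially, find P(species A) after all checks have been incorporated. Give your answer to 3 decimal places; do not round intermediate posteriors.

0.135

After a behavioural cue='observed': P(species A) = 0.2·0.5500 / (0.2·0.5500 + 0.5·0.4500) ≈ 0.3284
After a key feature='present': P(species A) = 0.75·0.3284 / (0.75·0.3284 + 0.6·0.6716) ≈ 0.3793
After a behavioural cue='observed': P(species A) = 0.2·0.3793 / (0.2·0.3793 + 0.5·0.6207) ≈ 0.1964
After a behavioural cue='observed': P(species A) = 0.2·0.1964 / (0.2·0.1964 + 0.5·0.8036) ≈ 0.0891
After a behavioural cue='not observed': P(species A) = 0.8·0.0891 / (0.8·0.0891 + 0.5·0.9109) ≈ 0.1353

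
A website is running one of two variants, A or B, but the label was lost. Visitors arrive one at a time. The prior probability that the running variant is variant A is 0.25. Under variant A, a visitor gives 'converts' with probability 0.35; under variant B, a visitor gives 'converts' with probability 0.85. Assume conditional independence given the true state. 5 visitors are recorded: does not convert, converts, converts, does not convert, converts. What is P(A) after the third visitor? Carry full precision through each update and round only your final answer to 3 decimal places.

0.197

After 'does not convert': P(A) = 0.65·0.2500 / (0.65·0.2500 + 0.15·0.7500) ≈ 0.5909
After 'converts': P(A) = 0.35·0.5909 / (0.35·0.5909 + 0.85·0.4091) ≈ 0.3730
After 'converts': P(A) = 0.35·0.3730 / (0.35·0.3730 + 0.85·0.6270) ≈ 0.1967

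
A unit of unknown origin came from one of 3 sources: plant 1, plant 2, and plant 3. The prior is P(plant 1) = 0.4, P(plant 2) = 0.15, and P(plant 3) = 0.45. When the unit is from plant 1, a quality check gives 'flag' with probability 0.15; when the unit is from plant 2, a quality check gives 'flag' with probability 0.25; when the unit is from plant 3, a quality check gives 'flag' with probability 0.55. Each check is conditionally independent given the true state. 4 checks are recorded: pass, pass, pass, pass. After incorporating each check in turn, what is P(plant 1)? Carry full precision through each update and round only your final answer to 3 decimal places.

After 'pass': normaliser = 0.85·0.4000 + 0.75·0.1500 + 0.45·0.4500; P(plant 1) ≈ 0.5191, P(plant 2) ≈ 0.1718, P(plant 3) ≈ 0.3092
After 'pass': normaliser = 0.85·0.5191 + 0.75·0.1718 + 0.45·0.3092; P(plant 1) ≈ 0.6222, P(plant 2) ≈ 0.1816, P(plant 3) ≈ 0.1962
After 'pass': normaliser = 0.85·0.6222 + 0.75·0.1816 + 0.45·0.1962; P(plant 1) ≈ 0.7020, P(plant 2) ≈ 0.1808, P(plant 3) ≈ 0.1172
After 'pass': normaliser = 0.85·0.7020 + 0.75·0.1808 + 0.45·0.1172; P(plant 1) ≈ 0.7601, P(plant 2) ≈ 0.1728, P(plant 3) ≈ 0.0672

0.760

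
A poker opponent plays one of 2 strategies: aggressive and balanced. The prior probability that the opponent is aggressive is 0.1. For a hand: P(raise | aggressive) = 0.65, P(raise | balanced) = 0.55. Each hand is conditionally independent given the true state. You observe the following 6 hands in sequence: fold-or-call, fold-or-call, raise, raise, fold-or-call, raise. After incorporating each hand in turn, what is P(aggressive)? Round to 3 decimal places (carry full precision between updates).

After 'fold-or-call': P(aggressive) = 0.35·0.1000 / (0.35·0.1000 + 0.45·0.9000) ≈ 0.0795
After 'fold-or-call': P(aggressive) = 0.35·0.0795 / (0.35·0.0795 + 0.45·0.9205) ≈ 0.0630
After 'raise': P(aggressive) = 0.65·0.0630 / (0.65·0.0630 + 0.55·0.9370) ≈ 0.0736
After 'raise': P(aggressive) = 0.65·0.0736 / (0.65·0.0736 + 0.55·0.9264) ≈ 0.0858
After 'fold-or-call': P(aggressive) = 0.35·0.0858 / (0.35·0.0858 + 0.45·0.9142) ≈ 0.0680
After 'raise': P(aggressive) = 0.65·0.0680 / (0.65·0.0680 + 0.55·0.9320) ≈ 0.0794

0.079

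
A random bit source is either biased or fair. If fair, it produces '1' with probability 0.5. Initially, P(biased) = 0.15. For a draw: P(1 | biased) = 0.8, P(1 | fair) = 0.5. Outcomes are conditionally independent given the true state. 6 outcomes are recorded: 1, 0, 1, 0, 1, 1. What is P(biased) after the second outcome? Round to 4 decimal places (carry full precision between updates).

After '1': P(biased) = 0.8·0.1500 / (0.8·0.1500 + 0.5·0.8500) ≈ 0.2202
After '0': P(biased) = 0.2·0.2202 / (0.2·0.2202 + 0.5·0.7798) ≈ 0.1015

0.1015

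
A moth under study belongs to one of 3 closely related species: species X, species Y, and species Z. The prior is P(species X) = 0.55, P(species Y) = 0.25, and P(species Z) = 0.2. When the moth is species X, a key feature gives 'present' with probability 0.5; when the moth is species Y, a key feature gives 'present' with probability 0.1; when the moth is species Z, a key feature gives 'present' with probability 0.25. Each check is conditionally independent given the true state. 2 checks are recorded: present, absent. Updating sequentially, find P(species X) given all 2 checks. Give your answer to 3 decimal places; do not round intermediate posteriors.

0.696

After 'present': normaliser = 0.5·0.5500 + 0.1·0.2500 + 0.25·0.2000; P(species X) ≈ 0.7857, P(species Y) ≈ 0.0714, P(species Z) ≈ 0.1429
After 'absent': normaliser = 0.5·0.7857 + 0.9·0.0714 + 0.75·0.1429; P(species X) ≈ 0.6962, P(species Y) ≈ 0.1139, P(species Z) ≈ 0.1899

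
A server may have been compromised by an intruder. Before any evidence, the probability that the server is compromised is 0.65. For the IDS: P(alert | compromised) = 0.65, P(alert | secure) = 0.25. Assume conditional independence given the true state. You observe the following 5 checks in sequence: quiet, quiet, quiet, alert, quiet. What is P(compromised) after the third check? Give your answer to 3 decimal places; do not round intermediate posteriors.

0.159

Apply Bayes' rule sequentially, carrying P(compromised) forward.
After 'quiet': P(compromised) = 0.35·0.6500 / (0.35·0.6500 + 0.75·0.3500) ≈ 0.4643
After 'quiet': P(compromised) = 0.35·0.4643 / (0.35·0.4643 + 0.75·0.5357) ≈ 0.2880
After 'quiet': P(compromised) = 0.35·0.2880 / (0.35·0.2880 + 0.75·0.7120) ≈ 0.1588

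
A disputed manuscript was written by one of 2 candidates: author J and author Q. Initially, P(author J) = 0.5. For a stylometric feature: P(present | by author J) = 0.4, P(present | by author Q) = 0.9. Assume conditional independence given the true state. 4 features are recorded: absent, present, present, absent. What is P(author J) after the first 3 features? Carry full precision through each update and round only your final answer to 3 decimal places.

Each posterior becomes the prior for the next update.
After 'absent': P(author J) = 0.6·0.5000 / (0.6·0.5000 + 0.1·0.5000) ≈ 0.8571
After 'present': P(author J) = 0.4·0.8571 / (0.4·0.8571 + 0.9·0.1429) ≈ 0.7273
After 'present': P(author J) = 0.4·0.7273 / (0.4·0.7273 + 0.9·0.2727) ≈ 0.5424

0.542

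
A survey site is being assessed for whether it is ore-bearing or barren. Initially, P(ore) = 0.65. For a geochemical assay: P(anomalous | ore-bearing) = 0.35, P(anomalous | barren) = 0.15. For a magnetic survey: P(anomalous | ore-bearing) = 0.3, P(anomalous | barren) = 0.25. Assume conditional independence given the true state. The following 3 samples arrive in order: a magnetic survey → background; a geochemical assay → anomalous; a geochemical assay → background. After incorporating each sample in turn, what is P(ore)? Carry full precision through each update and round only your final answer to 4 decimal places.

0.7557

After a magnetic survey='background': P(ore) = 0.7·0.6500 / (0.7·0.6500 + 0.75·0.3500) ≈ 0.6341
After a geochemical assay='anomalous': P(ore) = 0.35·0.6341 / (0.35·0.6341 + 0.15·0.3659) ≈ 0.8018
After a geochemical assay='background': P(ore) = 0.65·0.8018 / (0.65·0.8018 + 0.85·0.1982) ≈ 0.7557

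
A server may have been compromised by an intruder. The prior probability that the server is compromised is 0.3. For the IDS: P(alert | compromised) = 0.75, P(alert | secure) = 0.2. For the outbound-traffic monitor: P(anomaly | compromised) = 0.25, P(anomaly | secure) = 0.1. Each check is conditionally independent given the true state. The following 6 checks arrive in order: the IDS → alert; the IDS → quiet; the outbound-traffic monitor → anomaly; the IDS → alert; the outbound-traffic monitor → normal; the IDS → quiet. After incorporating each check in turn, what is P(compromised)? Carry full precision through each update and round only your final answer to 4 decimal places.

0.5508

After the IDS='alert': P(compromised) = 0.75·0.3000 / (0.75·0.3000 + 0.2·0.7000) ≈ 0.6164
After the IDS='quiet': P(compromised) = 0.25·0.6164 / (0.25·0.6164 + 0.8·0.3836) ≈ 0.3343
After the outbound-traffic monitor='anomaly': P(compromised) = 0.25·0.3343 / (0.25·0.3343 + 0.1·0.6657) ≈ 0.5567
After the IDS='alert': P(compromised) = 0.75·0.5567 / (0.75·0.5567 + 0.2·0.4433) ≈ 0.8248
After the outbound-traffic monitor='normal': P(compromised) = 0.75·0.8248 / (0.75·0.8248 + 0.9·0.1752) ≈ 0.7969
After the IDS='quiet': P(compromised) = 0.25·0.7969 / (0.25·0.7969 + 0.8·0.2031) ≈ 0.5508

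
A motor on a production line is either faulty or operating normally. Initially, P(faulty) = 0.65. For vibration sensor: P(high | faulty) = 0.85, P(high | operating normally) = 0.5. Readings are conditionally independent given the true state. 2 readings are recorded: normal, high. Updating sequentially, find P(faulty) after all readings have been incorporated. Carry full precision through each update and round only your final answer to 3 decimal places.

After 'normal': P(faulty) = 0.15·0.6500 / (0.15·0.6500 + 0.5·0.3500) ≈ 0.3578
After 'high': P(faulty) = 0.85·0.3578 / (0.85·0.3578 + 0.5·0.6422) ≈ 0.4864

0.486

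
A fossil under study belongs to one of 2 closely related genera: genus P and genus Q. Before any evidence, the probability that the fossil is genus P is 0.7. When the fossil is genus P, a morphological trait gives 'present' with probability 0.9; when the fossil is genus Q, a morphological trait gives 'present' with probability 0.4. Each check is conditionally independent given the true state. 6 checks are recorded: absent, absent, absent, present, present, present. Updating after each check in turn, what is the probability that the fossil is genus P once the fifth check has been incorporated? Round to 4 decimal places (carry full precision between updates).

After 'absent': P(genus P) = 0.1·0.7000 / (0.1·0.7000 + 0.6·0.3000) ≈ 0.2800
After 'absent': P(genus P) = 0.1·0.2800 / (0.1·0.2800 + 0.6·0.7200) ≈ 0.0609
After 'absent': P(genus P) = 0.1·0.0609 / (0.1·0.0609 + 0.6·0.9391) ≈ 0.0107
After 'present': P(genus P) = 0.9·0.0107 / (0.9·0.0107 + 0.4·0.9893) ≈ 0.0237
After 'present': P(genus P) = 0.9·0.0237 / (0.9·0.0237 + 0.4·0.9763) ≈ 0.0519

0.0519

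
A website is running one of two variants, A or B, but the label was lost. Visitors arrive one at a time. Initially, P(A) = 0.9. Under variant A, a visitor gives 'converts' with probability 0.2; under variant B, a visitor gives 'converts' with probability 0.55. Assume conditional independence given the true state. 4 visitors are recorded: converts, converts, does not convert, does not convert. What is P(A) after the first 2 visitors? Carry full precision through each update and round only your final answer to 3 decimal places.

After 'converts': P(A) = 0.2·0.9000 / (0.2·0.9000 + 0.55·0.1000) ≈ 0.7660
After 'converts': P(A) = 0.2·0.7660 / (0.2·0.7660 + 0.55·0.2340) ≈ 0.5434

0.543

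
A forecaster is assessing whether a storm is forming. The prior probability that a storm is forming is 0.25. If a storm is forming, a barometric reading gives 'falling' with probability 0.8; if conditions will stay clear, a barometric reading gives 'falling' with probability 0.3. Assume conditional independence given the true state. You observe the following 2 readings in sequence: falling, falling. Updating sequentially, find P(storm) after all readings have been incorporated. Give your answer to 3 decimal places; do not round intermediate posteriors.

Each posterior becomes the prior for the next update.
After 'falling': P(storm) = 0.8·0.2500 / (0.8·0.2500 + 0.3·0.7500) ≈ 0.4706
After 'falling': P(storm) = 0.8·0.4706 / (0.8·0.4706 + 0.3·0.5294) ≈ 0.7033

0.703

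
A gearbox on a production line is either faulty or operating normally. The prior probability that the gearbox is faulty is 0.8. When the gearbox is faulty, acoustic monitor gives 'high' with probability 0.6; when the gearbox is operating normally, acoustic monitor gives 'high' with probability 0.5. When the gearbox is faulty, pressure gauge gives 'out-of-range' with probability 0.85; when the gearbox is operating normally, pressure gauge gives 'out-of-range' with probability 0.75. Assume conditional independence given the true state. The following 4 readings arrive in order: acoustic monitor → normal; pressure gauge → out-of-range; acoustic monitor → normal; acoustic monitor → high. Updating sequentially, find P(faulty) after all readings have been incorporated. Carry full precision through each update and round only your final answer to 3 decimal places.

0.777

After acoustic monitor='normal': P(faulty) = 0.4·0.8000 / (0.4·0.8000 + 0.5·0.2000) ≈ 0.7619
After pressure gauge='out-of-range': P(faulty) = 0.85·0.7619 / (0.85·0.7619 + 0.75·0.2381) ≈ 0.7839
After acoustic monitor='normal': P(faulty) = 0.4·0.7839 / (0.4·0.7839 + 0.5·0.2161) ≈ 0.7437
After acoustic monitor='high': P(faulty) = 0.6·0.7437 / (0.6·0.7437 + 0.5·0.2563) ≈ 0.7769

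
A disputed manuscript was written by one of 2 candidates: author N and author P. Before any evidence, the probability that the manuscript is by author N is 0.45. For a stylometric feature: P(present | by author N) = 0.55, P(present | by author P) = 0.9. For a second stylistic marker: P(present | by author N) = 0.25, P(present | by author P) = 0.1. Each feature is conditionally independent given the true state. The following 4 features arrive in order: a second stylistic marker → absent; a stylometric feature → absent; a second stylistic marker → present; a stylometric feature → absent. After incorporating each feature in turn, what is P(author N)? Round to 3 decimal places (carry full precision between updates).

After a second stylistic marker='absent': P(author N) = 0.75·0.4500 / (0.75·0.4500 + 0.9·0.5500) ≈ 0.4054
After a stylometric feature='absent': P(author N) = 0.45·0.4054 / (0.45·0.4054 + 0.1·0.5946) ≈ 0.7542
After a second stylistic marker='present': P(author N) = 0.25·0.7542 / (0.25·0.7542 + 0.1·0.2458) ≈ 0.8847
After a stylometric feature='absent': P(author N) = 0.45·0.8847 / (0.45·0.8847 + 0.1·0.1153) ≈ 0.9718

0.972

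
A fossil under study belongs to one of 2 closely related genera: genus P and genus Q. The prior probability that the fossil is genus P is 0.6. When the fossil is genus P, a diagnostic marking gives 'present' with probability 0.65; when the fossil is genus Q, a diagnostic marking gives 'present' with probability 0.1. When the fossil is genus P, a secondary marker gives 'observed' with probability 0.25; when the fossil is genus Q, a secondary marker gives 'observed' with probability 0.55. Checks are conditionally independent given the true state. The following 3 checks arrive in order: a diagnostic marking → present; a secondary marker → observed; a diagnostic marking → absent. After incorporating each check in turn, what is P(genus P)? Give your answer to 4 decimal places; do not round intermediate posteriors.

0.6328

Apply Bayes' rule sequentially, carrying P(genus P) forward.
After a diagnostic marking='present': P(genus P) = 0.65·0.6000 / (0.65·0.6000 + 0.1·0.4000) ≈ 0.9070
After a secondary marker='observed': P(genus P) = 0.25·0.9070 / (0.25·0.9070 + 0.55·0.0930) ≈ 0.8159
After a diagnostic marking='absent': P(genus P) = 0.35·0.8159 / (0.35·0.8159 + 0.9·0.1841) ≈ 0.6328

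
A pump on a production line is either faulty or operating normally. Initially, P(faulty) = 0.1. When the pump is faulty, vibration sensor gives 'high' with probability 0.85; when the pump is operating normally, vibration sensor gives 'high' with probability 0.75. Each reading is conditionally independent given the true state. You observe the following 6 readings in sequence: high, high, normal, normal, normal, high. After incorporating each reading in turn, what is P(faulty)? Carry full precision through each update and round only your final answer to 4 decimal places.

Each posterior becomes the prior for the next update.
After 'high': P(faulty) = 0.85·0.1000 / (0.85·0.1000 + 0.75·0.9000) ≈ 0.1118
After 'high': P(faulty) = 0.85·0.1118 / (0.85·0.1118 + 0.75·0.8882) ≈ 0.1249
After 'normal': P(faulty) = 0.15·0.1249 / (0.15·0.1249 + 0.25·0.8751) ≈ 0.0789
After 'normal': P(faulty) = 0.15·0.0789 / (0.15·0.0789 + 0.25·0.9211) ≈ 0.0489
After 'normal': P(faulty) = 0.15·0.0489 / (0.15·0.0489 + 0.25·0.9511) ≈ 0.0299
After 'high': P(faulty) = 0.85·0.0299 / (0.85·0.0299 + 0.75·0.9701) ≈ 0.0338

0.0338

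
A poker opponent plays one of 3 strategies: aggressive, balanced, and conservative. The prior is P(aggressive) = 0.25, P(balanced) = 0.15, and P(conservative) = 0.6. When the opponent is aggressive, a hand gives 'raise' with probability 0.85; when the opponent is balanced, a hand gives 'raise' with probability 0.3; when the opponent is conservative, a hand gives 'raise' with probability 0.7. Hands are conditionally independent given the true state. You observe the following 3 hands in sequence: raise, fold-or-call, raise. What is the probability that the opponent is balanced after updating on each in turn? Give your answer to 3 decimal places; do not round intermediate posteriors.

After 'raise': normaliser = 0.85·0.2500 + 0.3·0.1500 + 0.7·0.6000; P(aggressive) ≈ 0.3137, P(balanced) ≈ 0.0664, P(conservative) ≈ 0.6199
After 'fold-or-call': normaliser = 0.15·0.3137 + 0.7·0.0664 + 0.3·0.6199; P(aggressive) ≈ 0.1683, P(balanced) ≈ 0.1663, P(conservative) ≈ 0.6653
After 'raise': normaliser = 0.85·0.1683 + 0.3·0.1663 + 0.7·0.6653; P(aggressive) ≈ 0.2172, P(balanced) ≈ 0.0758, P(conservative) ≈ 0.7070

0.076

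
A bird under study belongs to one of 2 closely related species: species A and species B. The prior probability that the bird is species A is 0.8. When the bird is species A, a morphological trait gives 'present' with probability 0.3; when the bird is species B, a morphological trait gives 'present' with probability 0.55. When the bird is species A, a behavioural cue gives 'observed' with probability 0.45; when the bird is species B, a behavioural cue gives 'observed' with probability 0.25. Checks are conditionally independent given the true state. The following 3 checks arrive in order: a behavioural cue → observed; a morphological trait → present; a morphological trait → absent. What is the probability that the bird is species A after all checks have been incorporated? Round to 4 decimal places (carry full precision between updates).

After a behavioural cue='observed': P(species A) = 0.45·0.8000 / (0.45·0.8000 + 0.25·0.2000) ≈ 0.8780
After a morphological trait='present': P(species A) = 0.3·0.8780 / (0.3·0.8780 + 0.55·0.1220) ≈ 0.7970
After a morphological trait='absent': P(species A) = 0.7·0.7970 / (0.7·0.7970 + 0.45·0.2030) ≈ 0.8593

0.8593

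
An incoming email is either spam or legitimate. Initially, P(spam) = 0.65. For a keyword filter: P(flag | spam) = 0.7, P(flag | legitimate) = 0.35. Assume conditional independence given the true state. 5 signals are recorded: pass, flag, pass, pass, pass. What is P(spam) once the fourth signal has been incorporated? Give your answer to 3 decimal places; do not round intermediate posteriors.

Apply Bayes' rule sequentially, carrying P(spam) forward.
After 'pass': P(spam) = 0.3·0.6500 / (0.3·0.6500 + 0.65·0.3500) ≈ 0.4615
After 'flag': P(spam) = 0.7·0.4615 / (0.7·0.4615 + 0.35·0.5385) ≈ 0.6316
After 'pass': P(spam) = 0.3·0.6316 / (0.3·0.6316 + 0.65·0.3684) ≈ 0.4417
After 'pass': P(spam) = 0.3·0.4417 / (0.3·0.4417 + 0.65·0.5583) ≈ 0.2675

0.267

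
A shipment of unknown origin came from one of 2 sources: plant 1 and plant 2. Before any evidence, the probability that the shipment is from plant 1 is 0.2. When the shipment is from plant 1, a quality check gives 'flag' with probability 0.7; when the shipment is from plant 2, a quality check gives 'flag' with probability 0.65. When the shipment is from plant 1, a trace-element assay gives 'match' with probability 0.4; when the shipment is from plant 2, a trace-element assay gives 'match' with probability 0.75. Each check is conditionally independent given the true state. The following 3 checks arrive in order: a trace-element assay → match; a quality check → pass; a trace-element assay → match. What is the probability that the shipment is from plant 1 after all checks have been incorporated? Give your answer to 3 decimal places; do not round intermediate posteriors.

0.057

After a trace-element assay='match': P(plant 1) = 0.4·0.2000 / (0.4·0.2000 + 0.75·0.8000) ≈ 0.1176
After a quality check='pass': P(plant 1) = 0.3·0.1176 / (0.3·0.1176 + 0.35·0.8824) ≈ 0.1026
After a trace-element assay='match': P(plant 1) = 0.4·0.1026 / (0.4·0.1026 + 0.75·0.8974) ≈ 0.0575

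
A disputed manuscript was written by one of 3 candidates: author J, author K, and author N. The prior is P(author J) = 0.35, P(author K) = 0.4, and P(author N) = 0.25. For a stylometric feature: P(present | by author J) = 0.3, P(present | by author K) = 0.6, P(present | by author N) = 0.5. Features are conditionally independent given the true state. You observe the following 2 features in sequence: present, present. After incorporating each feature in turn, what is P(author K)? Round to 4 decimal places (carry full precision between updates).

0.6050

After 'present': normaliser = 0.3·0.3500 + 0.6·0.4000 + 0.5·0.2500; P(author J) ≈ 0.2234, P(author K) ≈ 0.5106, P(author N) ≈ 0.2660
After 'present': normaliser = 0.3·0.2234 + 0.6·0.5106 + 0.5·0.2660; P(author J) ≈ 0.1324, P(author K) ≈ 0.6050, P(author N) ≈ 0.2626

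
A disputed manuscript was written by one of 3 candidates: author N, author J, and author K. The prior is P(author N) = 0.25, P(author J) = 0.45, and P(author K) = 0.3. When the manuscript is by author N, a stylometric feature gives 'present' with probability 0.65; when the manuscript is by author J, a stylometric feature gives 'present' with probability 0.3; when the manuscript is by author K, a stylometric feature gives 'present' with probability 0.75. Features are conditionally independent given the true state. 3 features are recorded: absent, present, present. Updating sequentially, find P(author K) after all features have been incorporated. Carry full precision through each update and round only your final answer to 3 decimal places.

0.392

Each posterior becomes the prior for the next update.
After 'absent': normaliser = 0.35·0.2500 + 0.7·0.4500 + 0.25·0.3000; P(author N) ≈ 0.1832, P(author J) ≈ 0.6597, P(author K) ≈ 0.1571
After 'present': normaliser = 0.65·0.1832 + 0.3·0.6597 + 0.75·0.1571; P(author N) ≈ 0.2739, P(author J) ≈ 0.4551, P(author K) ≈ 0.2709
After 'present': normaliser = 0.65·0.2739 + 0.3·0.4551 + 0.75·0.2709; P(author N) ≈ 0.3439, P(author J) ≈ 0.2637, P(author K) ≈ 0.3924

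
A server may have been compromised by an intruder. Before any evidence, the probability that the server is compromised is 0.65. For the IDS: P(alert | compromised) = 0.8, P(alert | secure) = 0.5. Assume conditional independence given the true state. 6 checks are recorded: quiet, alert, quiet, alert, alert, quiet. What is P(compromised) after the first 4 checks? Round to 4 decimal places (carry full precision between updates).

0.4320

After 'quiet': P(compromised) = 0.2·0.6500 / (0.2·0.6500 + 0.5·0.3500) ≈ 0.4262
After 'alert': P(compromised) = 0.8·0.4262 / (0.8·0.4262 + 0.5·0.5738) ≈ 0.5431
After 'quiet': P(compromised) = 0.2·0.5431 / (0.2·0.5431 + 0.5·0.4569) ≈ 0.3222
After 'alert': P(compromised) = 0.8·0.3222 / (0.8·0.3222 + 0.5·0.6778) ≈ 0.4320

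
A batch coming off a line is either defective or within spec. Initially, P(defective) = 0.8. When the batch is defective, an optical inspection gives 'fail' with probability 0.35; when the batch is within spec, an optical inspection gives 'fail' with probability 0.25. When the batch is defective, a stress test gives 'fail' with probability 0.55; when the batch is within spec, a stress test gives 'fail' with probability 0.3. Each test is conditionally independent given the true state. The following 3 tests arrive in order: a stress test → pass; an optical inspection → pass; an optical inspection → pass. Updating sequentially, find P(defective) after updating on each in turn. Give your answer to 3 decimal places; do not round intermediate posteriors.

0.659

After a stress test='pass': P(defective) = 0.45·0.8000 / (0.45·0.8000 + 0.7·0.2000) ≈ 0.7200
After an optical inspection='pass': P(defective) = 0.65·0.7200 / (0.65·0.7200 + 0.75·0.2800) ≈ 0.6903
After an optical inspection='pass': P(defective) = 0.65·0.6903 / (0.65·0.6903 + 0.75·0.3097) ≈ 0.6589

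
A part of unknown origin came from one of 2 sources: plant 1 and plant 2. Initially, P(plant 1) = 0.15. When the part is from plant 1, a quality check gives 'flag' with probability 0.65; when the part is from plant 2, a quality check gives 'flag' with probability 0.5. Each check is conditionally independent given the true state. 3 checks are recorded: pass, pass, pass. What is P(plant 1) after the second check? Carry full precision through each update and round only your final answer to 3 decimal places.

0.080

Each posterior becomes the prior for the next update.
After 'pass': P(plant 1) = 0.35·0.1500 / (0.35·0.1500 + 0.5·0.8500) ≈ 0.1099
After 'pass': P(plant 1) = 0.35·0.1099 / (0.35·0.1099 + 0.5·0.8901) ≈ 0.0796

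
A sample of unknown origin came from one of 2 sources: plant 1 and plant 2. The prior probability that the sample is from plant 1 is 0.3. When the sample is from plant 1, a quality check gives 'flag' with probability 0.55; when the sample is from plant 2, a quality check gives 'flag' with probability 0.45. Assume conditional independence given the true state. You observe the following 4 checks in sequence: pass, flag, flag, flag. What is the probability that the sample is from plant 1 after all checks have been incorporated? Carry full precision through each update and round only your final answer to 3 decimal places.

After 'pass': P(plant 1) = 0.45·0.3000 / (0.45·0.3000 + 0.55·0.7000) ≈ 0.2596
After 'flag': P(plant 1) = 0.55·0.2596 / (0.55·0.2596 + 0.45·0.7404) ≈ 0.3000
After 'flag': P(plant 1) = 0.55·0.3000 / (0.55·0.3000 + 0.45·0.7000) ≈ 0.3438
After 'flag': P(plant 1) = 0.55·0.3438 / (0.55·0.3438 + 0.45·0.6562) ≈ 0.3903

0.390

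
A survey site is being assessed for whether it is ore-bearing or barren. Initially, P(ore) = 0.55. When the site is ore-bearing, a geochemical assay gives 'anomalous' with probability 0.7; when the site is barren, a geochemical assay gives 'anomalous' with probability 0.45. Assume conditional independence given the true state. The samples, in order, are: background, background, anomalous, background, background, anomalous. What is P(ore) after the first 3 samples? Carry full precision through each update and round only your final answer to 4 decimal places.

0.3613

Apply Bayes' rule sequentially, carrying P(ore) forward.
After 'background': P(ore) = 0.3·0.5500 / (0.3·0.5500 + 0.55·0.4500) ≈ 0.4000
After 'background': P(ore) = 0.3·0.4000 / (0.3·0.4000 + 0.55·0.6000) ≈ 0.2667
After 'anomalous': P(ore) = 0.7·0.2667 / (0.7·0.2667 + 0.45·0.7333) ≈ 0.3613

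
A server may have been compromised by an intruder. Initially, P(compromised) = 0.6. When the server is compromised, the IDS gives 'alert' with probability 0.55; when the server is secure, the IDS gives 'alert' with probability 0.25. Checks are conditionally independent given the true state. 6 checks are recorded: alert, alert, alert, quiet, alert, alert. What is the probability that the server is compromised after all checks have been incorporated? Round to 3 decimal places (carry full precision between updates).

After 'alert': P(compromised) = 0.55·0.6000 / (0.55·0.6000 + 0.25·0.4000) ≈ 0.7674
After 'alert': P(compromised) = 0.55·0.7674 / (0.55·0.7674 + 0.25·0.2326) ≈ 0.8789
After 'alert': P(compromised) = 0.55·0.8789 / (0.55·0.8789 + 0.25·0.1211) ≈ 0.9411
After 'quiet': P(compromised) = 0.45·0.9411 / (0.45·0.9411 + 0.75·0.0589) ≈ 0.9055
After 'alert': P(compromised) = 0.55·0.9055 / (0.55·0.9055 + 0.25·0.0945) ≈ 0.9547
After 'alert': P(compromised) = 0.55·0.9547 / (0.55·0.9547 + 0.25·0.0453) ≈ 0.9789

0.979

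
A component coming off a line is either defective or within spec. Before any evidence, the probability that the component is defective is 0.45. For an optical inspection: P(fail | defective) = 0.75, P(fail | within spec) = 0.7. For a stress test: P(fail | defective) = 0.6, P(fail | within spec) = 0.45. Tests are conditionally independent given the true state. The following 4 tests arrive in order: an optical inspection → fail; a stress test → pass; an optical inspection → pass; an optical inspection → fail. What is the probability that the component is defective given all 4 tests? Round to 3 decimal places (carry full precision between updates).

0.363

Each posterior becomes the prior for the next update.
After an optical inspection='fail': P(defective) = 0.75·0.4500 / (0.75·0.4500 + 0.7·0.5500) ≈ 0.4671
After a stress test='pass': P(defective) = 0.4·0.4671 / (0.4·0.4671 + 0.55·0.5329) ≈ 0.3893
After an optical inspection='pass': P(defective) = 0.25·0.3893 / (0.25·0.3893 + 0.3·0.6107) ≈ 0.3470
After an optical inspection='fail': P(defective) = 0.75·0.3470 / (0.75·0.3470 + 0.7·0.6530) ≈ 0.3627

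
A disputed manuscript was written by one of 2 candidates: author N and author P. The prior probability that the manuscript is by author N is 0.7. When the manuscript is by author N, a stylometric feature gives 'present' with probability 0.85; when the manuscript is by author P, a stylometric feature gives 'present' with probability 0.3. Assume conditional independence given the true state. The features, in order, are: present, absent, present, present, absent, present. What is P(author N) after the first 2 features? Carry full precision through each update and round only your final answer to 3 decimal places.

0.586

After 'present': P(author N) = 0.85·0.7000 / (0.85·0.7000 + 0.3·0.3000) ≈ 0.8686
After 'absent': P(author N) = 0.15·0.8686 / (0.15·0.8686 + 0.7·0.1314) ≈ 0.5862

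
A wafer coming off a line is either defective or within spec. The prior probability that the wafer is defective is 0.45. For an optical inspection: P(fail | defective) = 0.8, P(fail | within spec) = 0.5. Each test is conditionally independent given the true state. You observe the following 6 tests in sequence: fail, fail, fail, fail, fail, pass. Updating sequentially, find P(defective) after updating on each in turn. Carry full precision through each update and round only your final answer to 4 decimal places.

After 'fail': P(defective) = 0.8·0.4500 / (0.8·0.4500 + 0.5·0.5500) ≈ 0.5669
After 'fail': P(defective) = 0.8·0.5669 / (0.8·0.5669 + 0.5·0.4331) ≈ 0.6769
After 'fail': P(defective) = 0.8·0.6769 / (0.8·0.6769 + 0.5·0.3231) ≈ 0.7702
After 'fail': P(defective) = 0.8·0.7702 / (0.8·0.7702 + 0.5·0.2298) ≈ 0.8428
After 'fail': P(defective) = 0.8·0.8428 / (0.8·0.8428 + 0.5·0.1572) ≈ 0.8956
After 'pass': P(defective) = 0.2·0.8956 / (0.2·0.8956 + 0.5·0.1044) ≈ 0.7744

0.7744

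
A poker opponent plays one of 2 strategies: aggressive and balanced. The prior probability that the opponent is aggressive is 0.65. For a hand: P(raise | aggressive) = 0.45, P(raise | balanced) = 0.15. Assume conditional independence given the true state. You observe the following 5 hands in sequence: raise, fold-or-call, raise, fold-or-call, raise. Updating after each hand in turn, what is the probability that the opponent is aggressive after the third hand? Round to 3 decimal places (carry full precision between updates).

0.915

After 'raise': P(aggressive) = 0.45·0.6500 / (0.45·0.6500 + 0.15·0.3500) ≈ 0.8478
After 'fold-or-call': P(aggressive) = 0.55·0.8478 / (0.55·0.8478 + 0.85·0.1522) ≈ 0.7828
After 'raise': P(aggressive) = 0.45·0.7828 / (0.45·0.7828 + 0.15·0.2172) ≈ 0.9154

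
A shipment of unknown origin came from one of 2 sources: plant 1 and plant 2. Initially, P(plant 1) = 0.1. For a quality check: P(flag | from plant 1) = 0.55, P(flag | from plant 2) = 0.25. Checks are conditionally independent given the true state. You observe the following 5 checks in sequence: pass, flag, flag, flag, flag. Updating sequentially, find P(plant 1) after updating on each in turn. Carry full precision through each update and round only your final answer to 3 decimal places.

0.610

After 'pass': P(plant 1) = 0.45·0.1000 / (0.45·0.1000 + 0.75·0.9000) ≈ 0.0625
After 'flag': P(plant 1) = 0.55·0.0625 / (0.55·0.0625 + 0.25·0.9375) ≈ 0.1279
After 'flag': P(plant 1) = 0.55·0.1279 / (0.55·0.1279 + 0.25·0.8721) ≈ 0.2440
After 'flag': P(plant 1) = 0.55·0.2440 / (0.55·0.2440 + 0.25·0.7560) ≈ 0.4152
After 'flag': P(plant 1) = 0.55·0.4152 / (0.55·0.4152 + 0.25·0.5848) ≈ 0.6096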